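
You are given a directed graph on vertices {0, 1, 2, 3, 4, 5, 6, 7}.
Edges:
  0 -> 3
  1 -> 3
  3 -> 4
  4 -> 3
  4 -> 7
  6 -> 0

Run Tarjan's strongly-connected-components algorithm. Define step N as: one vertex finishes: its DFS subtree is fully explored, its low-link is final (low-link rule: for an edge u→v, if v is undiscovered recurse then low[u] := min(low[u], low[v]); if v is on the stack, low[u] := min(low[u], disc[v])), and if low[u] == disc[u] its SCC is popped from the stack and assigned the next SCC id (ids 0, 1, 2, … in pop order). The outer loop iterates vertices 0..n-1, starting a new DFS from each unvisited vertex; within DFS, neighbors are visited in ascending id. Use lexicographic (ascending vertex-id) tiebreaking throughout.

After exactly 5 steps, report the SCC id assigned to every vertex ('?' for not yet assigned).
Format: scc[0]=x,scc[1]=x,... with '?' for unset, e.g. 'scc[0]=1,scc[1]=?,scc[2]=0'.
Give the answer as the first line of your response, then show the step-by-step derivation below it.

scc[0]=2,scc[1]=3,scc[2]=?,scc[3]=1,scc[4]=1,scc[5]=?,scc[6]=?,scc[7]=0

step 1: low=(low[0]=0,low[1]=?,low[2]=?,low[3]=1,low[4]=1,low[5]=?,low[6]=?,low[7]=3); scc=(scc[0]=?,scc[1]=?,scc[2]=?,scc[3]=?,scc[4]=?,scc[5]=?,scc[6]=?,scc[7]=0)
step 2: low=(low[0]=0,low[1]=?,low[2]=?,low[3]=1,low[4]=1,low[5]=?,low[6]=?,low[7]=3); scc=(scc[0]=?,scc[1]=?,scc[2]=?,scc[3]=?,scc[4]=?,scc[5]=?,scc[6]=?,scc[7]=0)
step 3: low=(low[0]=0,low[1]=?,low[2]=?,low[3]=1,low[4]=1,low[5]=?,low[6]=?,low[7]=3); scc=(scc[0]=?,scc[1]=?,scc[2]=?,scc[3]=1,scc[4]=1,scc[5]=?,scc[6]=?,scc[7]=0)
step 4: low=(low[0]=0,low[1]=?,low[2]=?,low[3]=1,low[4]=1,low[5]=?,low[6]=?,low[7]=3); scc=(scc[0]=2,scc[1]=?,scc[2]=?,scc[3]=1,scc[4]=1,scc[5]=?,scc[6]=?,scc[7]=0)
step 5: low=(low[0]=0,low[1]=4,low[2]=?,low[3]=1,low[4]=1,low[5]=?,low[6]=?,low[7]=3); scc=(scc[0]=2,scc[1]=3,scc[2]=?,scc[3]=1,scc[4]=1,scc[5]=?,scc[6]=?,scc[7]=0)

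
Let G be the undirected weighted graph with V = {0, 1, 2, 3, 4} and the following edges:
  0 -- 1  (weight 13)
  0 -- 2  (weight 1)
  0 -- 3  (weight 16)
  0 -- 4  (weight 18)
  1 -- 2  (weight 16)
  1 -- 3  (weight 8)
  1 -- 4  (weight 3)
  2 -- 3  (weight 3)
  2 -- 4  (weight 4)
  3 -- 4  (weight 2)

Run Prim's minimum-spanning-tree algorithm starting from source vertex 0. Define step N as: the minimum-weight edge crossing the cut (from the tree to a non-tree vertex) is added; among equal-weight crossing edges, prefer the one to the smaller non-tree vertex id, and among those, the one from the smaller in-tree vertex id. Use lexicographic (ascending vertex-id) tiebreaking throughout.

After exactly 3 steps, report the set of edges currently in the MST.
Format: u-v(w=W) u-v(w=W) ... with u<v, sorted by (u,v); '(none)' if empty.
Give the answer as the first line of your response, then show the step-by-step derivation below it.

0-2(w=1) 2-3(w=3) 3-4(w=2)

step 1: add edge 0-2 (w=1); MST = {0-2(w=1)}
step 2: add edge 2-3 (w=3); MST = {0-2(w=1) 2-3(w=3)}
step 3: add edge 3-4 (w=2); MST = {0-2(w=1) 2-3(w=3) 3-4(w=2)}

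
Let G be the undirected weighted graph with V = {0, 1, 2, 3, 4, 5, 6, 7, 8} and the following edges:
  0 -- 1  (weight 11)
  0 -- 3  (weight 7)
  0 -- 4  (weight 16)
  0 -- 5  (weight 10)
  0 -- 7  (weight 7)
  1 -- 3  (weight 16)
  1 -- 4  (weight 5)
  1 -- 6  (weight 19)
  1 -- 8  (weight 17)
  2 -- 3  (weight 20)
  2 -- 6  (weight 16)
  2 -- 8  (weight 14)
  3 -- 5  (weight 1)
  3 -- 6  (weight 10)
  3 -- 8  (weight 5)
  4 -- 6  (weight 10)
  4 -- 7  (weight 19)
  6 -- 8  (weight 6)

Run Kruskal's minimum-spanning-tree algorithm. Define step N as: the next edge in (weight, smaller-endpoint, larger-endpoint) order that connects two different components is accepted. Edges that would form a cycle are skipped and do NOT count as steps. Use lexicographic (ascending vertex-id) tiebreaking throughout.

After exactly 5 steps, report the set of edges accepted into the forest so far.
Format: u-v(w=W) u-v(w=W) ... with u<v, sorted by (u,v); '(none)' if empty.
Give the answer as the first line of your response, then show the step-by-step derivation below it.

0-3(w=7) 1-4(w=5) 3-5(w=1) 3-8(w=5) 6-8(w=6)

step 1: add edge 3-5 (w=1); MST = {3-5(w=1)}
step 2: add edge 1-4 (w=5); MST = {1-4(w=5) 3-5(w=1)}
step 3: add edge 3-8 (w=5); MST = {1-4(w=5) 3-5(w=1) 3-8(w=5)}
step 4: add edge 6-8 (w=6); MST = {1-4(w=5) 3-5(w=1) 3-8(w=5) 6-8(w=6)}
step 5: add edge 0-3 (w=7); MST = {0-3(w=7) 1-4(w=5) 3-5(w=1) 3-8(w=5) 6-8(w=6)}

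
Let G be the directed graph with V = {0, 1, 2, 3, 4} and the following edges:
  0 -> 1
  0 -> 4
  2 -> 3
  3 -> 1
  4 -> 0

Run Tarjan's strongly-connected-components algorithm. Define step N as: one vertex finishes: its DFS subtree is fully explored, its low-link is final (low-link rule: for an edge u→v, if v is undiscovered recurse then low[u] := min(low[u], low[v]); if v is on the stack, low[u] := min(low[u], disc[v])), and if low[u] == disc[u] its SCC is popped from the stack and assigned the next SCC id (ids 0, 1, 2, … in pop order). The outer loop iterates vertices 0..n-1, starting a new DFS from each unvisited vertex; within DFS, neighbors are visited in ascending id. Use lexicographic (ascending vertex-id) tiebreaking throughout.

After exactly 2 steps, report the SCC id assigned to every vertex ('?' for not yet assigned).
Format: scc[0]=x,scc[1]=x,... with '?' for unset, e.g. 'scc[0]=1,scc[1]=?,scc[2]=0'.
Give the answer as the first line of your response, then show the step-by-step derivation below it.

scc[0]=?,scc[1]=0,scc[2]=?,scc[3]=?,scc[4]=?

step 1: low=(low[0]=0,low[1]=1,low[2]=?,low[3]=?,low[4]=?); scc=(scc[0]=?,scc[1]=0,scc[2]=?,scc[3]=?,scc[4]=?)
step 2: low=(low[0]=0,low[1]=1,low[2]=?,low[3]=?,low[4]=0); scc=(scc[0]=?,scc[1]=0,scc[2]=?,scc[3]=?,scc[4]=?)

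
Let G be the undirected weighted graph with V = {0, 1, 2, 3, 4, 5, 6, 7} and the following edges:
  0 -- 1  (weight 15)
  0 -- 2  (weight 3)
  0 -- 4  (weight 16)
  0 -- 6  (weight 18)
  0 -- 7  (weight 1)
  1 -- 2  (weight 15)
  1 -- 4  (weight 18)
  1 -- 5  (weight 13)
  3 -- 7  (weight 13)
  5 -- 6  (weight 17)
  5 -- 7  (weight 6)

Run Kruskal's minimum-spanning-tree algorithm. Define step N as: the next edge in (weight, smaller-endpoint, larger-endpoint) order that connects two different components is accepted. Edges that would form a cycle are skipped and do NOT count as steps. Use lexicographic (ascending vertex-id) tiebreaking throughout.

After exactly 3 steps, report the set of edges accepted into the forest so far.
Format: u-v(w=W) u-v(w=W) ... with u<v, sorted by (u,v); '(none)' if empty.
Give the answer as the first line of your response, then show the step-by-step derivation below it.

0-2(w=3) 0-7(w=1) 5-7(w=6)

step 1: add edge 0-7 (w=1); MST = {0-7(w=1)}
step 2: add edge 0-2 (w=3); MST = {0-2(w=3) 0-7(w=1)}
step 3: add edge 5-7 (w=6); MST = {0-2(w=3) 0-7(w=1) 5-7(w=6)}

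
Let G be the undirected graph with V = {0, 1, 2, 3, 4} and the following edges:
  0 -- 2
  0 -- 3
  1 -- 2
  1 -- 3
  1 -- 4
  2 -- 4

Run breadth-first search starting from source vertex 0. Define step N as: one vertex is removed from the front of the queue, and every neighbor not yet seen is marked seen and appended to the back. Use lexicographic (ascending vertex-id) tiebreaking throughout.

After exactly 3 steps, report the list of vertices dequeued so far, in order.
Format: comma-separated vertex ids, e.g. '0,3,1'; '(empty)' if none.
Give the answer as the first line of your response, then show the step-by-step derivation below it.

0,2,3

step 1: dequeue 0; queue=[2,3]; order=0
step 2: dequeue 2; queue=[3,1,4]; order=0,2
step 3: dequeue 3; queue=[1,4]; order=0,2,3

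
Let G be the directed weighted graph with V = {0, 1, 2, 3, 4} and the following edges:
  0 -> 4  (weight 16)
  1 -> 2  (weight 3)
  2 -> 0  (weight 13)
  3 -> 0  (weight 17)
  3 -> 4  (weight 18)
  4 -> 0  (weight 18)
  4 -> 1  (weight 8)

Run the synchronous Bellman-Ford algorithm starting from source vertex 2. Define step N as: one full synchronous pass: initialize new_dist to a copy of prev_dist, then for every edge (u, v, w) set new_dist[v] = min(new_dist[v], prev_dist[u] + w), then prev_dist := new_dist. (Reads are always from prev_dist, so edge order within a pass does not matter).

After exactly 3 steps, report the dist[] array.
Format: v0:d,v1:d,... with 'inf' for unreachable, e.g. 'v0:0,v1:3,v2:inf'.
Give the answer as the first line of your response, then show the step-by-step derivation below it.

v0:13,v1:37,v2:0,v3:inf,v4:29

step 1: dist = v0:13,v1:inf,v2:0,v3:inf,v4:inf
step 2: dist = v0:13,v1:inf,v2:0,v3:inf,v4:29
step 3: dist = v0:13,v1:37,v2:0,v3:inf,v4:29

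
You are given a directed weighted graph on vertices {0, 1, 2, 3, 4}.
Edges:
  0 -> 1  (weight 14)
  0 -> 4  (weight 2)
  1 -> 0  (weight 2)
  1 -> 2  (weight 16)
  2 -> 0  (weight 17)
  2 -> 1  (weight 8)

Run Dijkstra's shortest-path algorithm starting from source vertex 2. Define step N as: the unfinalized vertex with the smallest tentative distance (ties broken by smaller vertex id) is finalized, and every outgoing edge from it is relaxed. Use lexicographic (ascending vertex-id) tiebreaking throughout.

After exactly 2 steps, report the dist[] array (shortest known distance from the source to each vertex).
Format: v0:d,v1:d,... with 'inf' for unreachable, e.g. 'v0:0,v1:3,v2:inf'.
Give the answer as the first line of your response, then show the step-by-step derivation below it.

v0:10,v1:8,v2:0,v3:inf,v4:inf

step 1: dist = v0:17,v1:8,v2:0,v3:inf,v4:inf
step 2: dist = v0:10,v1:8,v2:0,v3:inf,v4:inf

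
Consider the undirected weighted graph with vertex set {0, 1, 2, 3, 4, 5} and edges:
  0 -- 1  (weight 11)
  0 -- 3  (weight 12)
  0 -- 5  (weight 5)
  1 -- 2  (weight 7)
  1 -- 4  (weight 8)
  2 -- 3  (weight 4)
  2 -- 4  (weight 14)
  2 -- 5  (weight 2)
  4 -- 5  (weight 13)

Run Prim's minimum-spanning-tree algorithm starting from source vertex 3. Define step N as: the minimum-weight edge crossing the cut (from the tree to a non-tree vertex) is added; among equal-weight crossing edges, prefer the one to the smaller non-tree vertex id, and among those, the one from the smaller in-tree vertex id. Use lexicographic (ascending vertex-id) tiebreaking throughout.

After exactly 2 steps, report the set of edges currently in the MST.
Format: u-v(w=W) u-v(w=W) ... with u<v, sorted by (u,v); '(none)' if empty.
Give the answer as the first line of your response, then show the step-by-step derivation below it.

2-3(w=4) 2-5(w=2)

step 1: add edge 2-3 (w=4); MST = {2-3(w=4)}
step 2: add edge 2-5 (w=2); MST = {2-3(w=4) 2-5(w=2)}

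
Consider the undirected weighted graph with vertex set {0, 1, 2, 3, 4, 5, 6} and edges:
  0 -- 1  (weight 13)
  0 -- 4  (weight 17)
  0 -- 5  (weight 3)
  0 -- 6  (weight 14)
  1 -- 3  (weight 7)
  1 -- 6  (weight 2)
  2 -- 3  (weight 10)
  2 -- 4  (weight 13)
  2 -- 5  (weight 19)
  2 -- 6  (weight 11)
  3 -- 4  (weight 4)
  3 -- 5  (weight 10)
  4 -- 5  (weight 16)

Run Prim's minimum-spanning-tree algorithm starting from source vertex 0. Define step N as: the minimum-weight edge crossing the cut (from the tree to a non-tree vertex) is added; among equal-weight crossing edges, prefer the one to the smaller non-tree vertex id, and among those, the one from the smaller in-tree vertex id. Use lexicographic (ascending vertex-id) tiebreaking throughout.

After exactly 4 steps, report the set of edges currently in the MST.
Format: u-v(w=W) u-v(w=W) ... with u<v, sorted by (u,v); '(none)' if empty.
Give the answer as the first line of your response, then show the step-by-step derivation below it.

0-5(w=3) 1-3(w=7) 3-4(w=4) 3-5(w=10)

step 1: add edge 0-5 (w=3); MST = {0-5(w=3)}
step 2: add edge 3-5 (w=10); MST = {0-5(w=3) 3-5(w=10)}
step 3: add edge 3-4 (w=4); MST = {0-5(w=3) 3-4(w=4) 3-5(w=10)}
step 4: add edge 1-3 (w=7); MST = {0-5(w=3) 1-3(w=7) 3-4(w=4) 3-5(w=10)}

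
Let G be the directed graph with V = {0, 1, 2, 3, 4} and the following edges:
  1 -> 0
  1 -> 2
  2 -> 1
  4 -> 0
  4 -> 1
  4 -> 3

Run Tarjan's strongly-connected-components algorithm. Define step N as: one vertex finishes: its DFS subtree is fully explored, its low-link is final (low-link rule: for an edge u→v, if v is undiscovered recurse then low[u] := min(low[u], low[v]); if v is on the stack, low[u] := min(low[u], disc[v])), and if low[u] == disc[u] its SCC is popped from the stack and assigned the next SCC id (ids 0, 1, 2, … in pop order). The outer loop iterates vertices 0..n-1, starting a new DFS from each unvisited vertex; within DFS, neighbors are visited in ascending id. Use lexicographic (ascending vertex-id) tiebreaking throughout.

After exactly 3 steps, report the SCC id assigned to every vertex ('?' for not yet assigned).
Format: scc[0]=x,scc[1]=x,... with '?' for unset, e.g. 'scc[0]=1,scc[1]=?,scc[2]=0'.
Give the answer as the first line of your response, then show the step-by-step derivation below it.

scc[0]=0,scc[1]=1,scc[2]=1,scc[3]=?,scc[4]=?

step 1: low=(low[0]=0,low[1]=?,low[2]=?,low[3]=?,low[4]=?); scc=(scc[0]=0,scc[1]=?,scc[2]=?,scc[3]=?,scc[4]=?)
step 2: low=(low[0]=0,low[1]=1,low[2]=1,low[3]=?,low[4]=?); scc=(scc[0]=0,scc[1]=?,scc[2]=?,scc[3]=?,scc[4]=?)
step 3: low=(low[0]=0,low[1]=1,low[2]=1,low[3]=?,low[4]=?); scc=(scc[0]=0,scc[1]=1,scc[2]=1,scc[3]=?,scc[4]=?)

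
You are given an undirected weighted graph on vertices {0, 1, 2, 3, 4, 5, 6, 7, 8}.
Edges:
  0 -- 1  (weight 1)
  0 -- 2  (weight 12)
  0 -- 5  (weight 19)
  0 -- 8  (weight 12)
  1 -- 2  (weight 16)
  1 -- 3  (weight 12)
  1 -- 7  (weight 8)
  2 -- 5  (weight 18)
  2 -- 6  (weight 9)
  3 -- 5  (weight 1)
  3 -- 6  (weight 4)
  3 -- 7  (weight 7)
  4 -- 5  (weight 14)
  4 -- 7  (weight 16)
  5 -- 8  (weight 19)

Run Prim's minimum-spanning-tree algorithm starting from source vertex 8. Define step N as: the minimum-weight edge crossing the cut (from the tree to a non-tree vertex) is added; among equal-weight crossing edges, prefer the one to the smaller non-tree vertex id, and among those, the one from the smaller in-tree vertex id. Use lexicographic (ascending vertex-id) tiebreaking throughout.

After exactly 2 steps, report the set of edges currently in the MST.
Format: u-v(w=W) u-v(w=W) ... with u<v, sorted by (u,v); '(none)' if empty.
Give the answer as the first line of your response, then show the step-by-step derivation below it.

0-1(w=1) 0-8(w=12)

step 1: add edge 0-8 (w=12); MST = {0-8(w=12)}
step 2: add edge 0-1 (w=1); MST = {0-1(w=1) 0-8(w=12)}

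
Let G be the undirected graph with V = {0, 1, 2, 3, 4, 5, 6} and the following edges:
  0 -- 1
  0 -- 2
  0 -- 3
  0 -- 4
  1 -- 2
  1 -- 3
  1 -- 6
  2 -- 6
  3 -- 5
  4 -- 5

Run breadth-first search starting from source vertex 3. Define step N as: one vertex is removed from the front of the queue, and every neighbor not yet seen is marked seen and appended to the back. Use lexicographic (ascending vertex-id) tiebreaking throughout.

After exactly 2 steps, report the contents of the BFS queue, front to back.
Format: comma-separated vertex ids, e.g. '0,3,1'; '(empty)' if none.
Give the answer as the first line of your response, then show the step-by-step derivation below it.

1,5,2,4

step 1: dequeue 3; queue=[0,1,5]; order=3
step 2: dequeue 0; queue=[1,5,2,4]; order=3,0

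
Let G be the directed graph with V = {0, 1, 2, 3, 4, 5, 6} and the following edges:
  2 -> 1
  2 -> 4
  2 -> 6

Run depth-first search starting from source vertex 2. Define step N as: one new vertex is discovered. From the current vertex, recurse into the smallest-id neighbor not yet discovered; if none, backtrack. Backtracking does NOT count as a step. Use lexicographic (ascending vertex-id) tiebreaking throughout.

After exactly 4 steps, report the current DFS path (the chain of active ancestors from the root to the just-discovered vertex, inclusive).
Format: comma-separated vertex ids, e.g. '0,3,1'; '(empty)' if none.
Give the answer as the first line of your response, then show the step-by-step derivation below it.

2,6

step 1: discover 2; path=2; order=2
step 2: discover 1; path=2>1; order=2,1
step 3: discover 4; path=2>4; order=2,1,4
step 4: discover 6; path=2>6; order=2,1,4,6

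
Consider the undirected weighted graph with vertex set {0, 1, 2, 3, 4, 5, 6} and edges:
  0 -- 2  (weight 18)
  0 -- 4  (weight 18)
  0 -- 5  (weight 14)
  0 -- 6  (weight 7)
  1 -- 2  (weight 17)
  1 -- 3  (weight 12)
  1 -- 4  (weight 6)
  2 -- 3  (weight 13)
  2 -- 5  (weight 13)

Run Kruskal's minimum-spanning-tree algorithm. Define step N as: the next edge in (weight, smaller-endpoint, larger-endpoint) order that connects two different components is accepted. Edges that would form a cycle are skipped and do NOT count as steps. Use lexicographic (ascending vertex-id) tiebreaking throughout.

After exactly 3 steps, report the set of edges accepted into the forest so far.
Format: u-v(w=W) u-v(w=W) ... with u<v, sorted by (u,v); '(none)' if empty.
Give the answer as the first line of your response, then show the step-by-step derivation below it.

0-6(w=7) 1-3(w=12) 1-4(w=6)

step 1: add edge 1-4 (w=6); MST = {1-4(w=6)}
step 2: add edge 0-6 (w=7); MST = {0-6(w=7) 1-4(w=6)}
step 3: add edge 1-3 (w=12); MST = {0-6(w=7) 1-3(w=12) 1-4(w=6)}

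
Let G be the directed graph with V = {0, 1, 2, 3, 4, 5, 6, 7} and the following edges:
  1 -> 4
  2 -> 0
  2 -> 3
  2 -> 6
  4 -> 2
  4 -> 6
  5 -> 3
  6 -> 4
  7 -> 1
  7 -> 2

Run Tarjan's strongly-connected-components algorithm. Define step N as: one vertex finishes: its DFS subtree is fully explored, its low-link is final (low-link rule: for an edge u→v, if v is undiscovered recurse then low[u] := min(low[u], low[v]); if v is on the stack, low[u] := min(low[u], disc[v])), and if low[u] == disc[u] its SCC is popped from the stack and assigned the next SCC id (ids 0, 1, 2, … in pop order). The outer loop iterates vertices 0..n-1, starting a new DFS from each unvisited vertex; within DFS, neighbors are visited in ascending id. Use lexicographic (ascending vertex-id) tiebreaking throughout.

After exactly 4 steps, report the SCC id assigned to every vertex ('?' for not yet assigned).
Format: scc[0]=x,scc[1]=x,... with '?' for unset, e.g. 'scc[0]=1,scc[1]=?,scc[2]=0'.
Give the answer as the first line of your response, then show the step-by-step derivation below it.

scc[0]=0,scc[1]=?,scc[2]=?,scc[3]=1,scc[4]=?,scc[5]=?,scc[6]=?,scc[7]=?

step 1: low=(low[0]=0,low[1]=?,low[2]=?,low[3]=?,low[4]=?,low[5]=?,low[6]=?,low[7]=?); scc=(scc[0]=0,scc[1]=?,scc[2]=?,scc[3]=?,scc[4]=?,scc[5]=?,scc[6]=?,scc[7]=?)
step 2: low=(low[0]=0,low[1]=1,low[2]=3,low[3]=4,low[4]=2,low[5]=?,low[6]=?,low[7]=?); scc=(scc[0]=0,scc[1]=?,scc[2]=?,scc[3]=1,scc[4]=?,scc[5]=?,scc[6]=?,scc[7]=?)
step 3: low=(low[0]=0,low[1]=1,low[2]=3,low[3]=4,low[4]=2,low[5]=?,low[6]=2,low[7]=?); scc=(scc[0]=0,scc[1]=?,scc[2]=?,scc[3]=1,scc[4]=?,scc[5]=?,scc[6]=?,scc[7]=?)
step 4: low=(low[0]=0,low[1]=1,low[2]=2,low[3]=4,low[4]=2,low[5]=?,low[6]=2,low[7]=?); scc=(scc[0]=0,scc[1]=?,scc[2]=?,scc[3]=1,scc[4]=?,scc[5]=?,scc[6]=?,scc[7]=?)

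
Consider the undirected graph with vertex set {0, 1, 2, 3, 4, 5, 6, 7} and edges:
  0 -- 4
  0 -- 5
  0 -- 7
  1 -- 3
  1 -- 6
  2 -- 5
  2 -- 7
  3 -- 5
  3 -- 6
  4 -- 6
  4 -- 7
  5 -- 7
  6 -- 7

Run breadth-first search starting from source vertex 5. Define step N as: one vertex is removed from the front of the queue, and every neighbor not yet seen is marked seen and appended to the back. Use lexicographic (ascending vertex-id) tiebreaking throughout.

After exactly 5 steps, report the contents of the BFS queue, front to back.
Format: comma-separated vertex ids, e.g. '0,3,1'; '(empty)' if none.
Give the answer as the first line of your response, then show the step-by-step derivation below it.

4,1,6

step 1: dequeue 5; queue=[0,2,3,7]; order=5
step 2: dequeue 0; queue=[2,3,7,4]; order=5,0
step 3: dequeue 2; queue=[3,7,4]; order=5,0,2
step 4: dequeue 3; queue=[7,4,1,6]; order=5,0,2,3
step 5: dequeue 7; queue=[4,1,6]; order=5,0,2,3,7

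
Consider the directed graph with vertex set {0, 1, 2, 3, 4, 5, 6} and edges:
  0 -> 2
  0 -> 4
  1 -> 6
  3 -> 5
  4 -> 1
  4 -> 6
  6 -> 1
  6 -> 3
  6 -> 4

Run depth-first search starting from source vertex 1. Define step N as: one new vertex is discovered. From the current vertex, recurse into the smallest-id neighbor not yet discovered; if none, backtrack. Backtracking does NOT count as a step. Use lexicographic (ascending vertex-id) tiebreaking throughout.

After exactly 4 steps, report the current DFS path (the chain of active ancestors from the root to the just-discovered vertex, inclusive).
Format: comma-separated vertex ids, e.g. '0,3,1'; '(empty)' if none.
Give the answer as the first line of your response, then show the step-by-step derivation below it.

1,6,3,5

step 1: discover 1; path=1; order=1
step 2: discover 6; path=1>6; order=1,6
step 3: discover 3; path=1>6>3; order=1,6,3
step 4: discover 5; path=1>6>3>5; order=1,6,3,5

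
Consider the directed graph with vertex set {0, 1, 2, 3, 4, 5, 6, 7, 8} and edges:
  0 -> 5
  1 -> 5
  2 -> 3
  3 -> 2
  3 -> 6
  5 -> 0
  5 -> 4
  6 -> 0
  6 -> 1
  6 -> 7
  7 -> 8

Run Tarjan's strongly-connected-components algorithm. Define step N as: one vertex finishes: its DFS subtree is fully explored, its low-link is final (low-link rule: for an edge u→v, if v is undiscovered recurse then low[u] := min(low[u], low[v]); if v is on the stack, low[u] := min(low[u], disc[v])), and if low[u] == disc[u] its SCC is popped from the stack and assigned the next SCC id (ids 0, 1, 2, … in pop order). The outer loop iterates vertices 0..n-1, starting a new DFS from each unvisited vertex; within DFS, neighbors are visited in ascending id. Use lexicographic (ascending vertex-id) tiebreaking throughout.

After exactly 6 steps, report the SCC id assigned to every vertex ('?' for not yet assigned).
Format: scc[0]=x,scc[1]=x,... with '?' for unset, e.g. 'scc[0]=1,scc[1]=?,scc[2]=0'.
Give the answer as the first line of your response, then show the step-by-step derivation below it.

scc[0]=1,scc[1]=2,scc[2]=?,scc[3]=?,scc[4]=0,scc[5]=1,scc[6]=?,scc[7]=4,scc[8]=3

step 1: low=(low[0]=0,low[1]=?,low[2]=?,low[3]=?,low[4]=2,low[5]=0,low[6]=?,low[7]=?,low[8]=?); scc=(scc[0]=?,scc[1]=?,scc[2]=?,scc[3]=?,scc[4]=0,scc[5]=?,scc[6]=?,scc[7]=?,scc[8]=?)
step 2: low=(low[0]=0,low[1]=?,low[2]=?,low[3]=?,low[4]=2,low[5]=0,low[6]=?,low[7]=?,low[8]=?); scc=(scc[0]=?,scc[1]=?,scc[2]=?,scc[3]=?,scc[4]=0,scc[5]=?,scc[6]=?,scc[7]=?,scc[8]=?)
step 3: low=(low[0]=0,low[1]=?,low[2]=?,low[3]=?,low[4]=2,low[5]=0,low[6]=?,low[7]=?,low[8]=?); scc=(scc[0]=1,scc[1]=?,scc[2]=?,scc[3]=?,scc[4]=0,scc[5]=1,scc[6]=?,scc[7]=?,scc[8]=?)
step 4: low=(low[0]=0,low[1]=3,low[2]=?,low[3]=?,low[4]=2,low[5]=0,low[6]=?,low[7]=?,low[8]=?); scc=(scc[0]=1,scc[1]=2,scc[2]=?,scc[3]=?,scc[4]=0,scc[5]=1,scc[6]=?,scc[7]=?,scc[8]=?)
step 5: low=(low[0]=0,low[1]=3,low[2]=4,low[3]=4,low[4]=2,low[5]=0,low[6]=6,low[7]=7,low[8]=8); scc=(scc[0]=1,scc[1]=2,scc[2]=?,scc[3]=?,scc[4]=0,scc[5]=1,scc[6]=?,scc[7]=?,scc[8]=3)
step 6: low=(low[0]=0,low[1]=3,low[2]=4,low[3]=4,low[4]=2,low[5]=0,low[6]=6,low[7]=7,low[8]=8); scc=(scc[0]=1,scc[1]=2,scc[2]=?,scc[3]=?,scc[4]=0,scc[5]=1,scc[6]=?,scc[7]=4,scc[8]=3)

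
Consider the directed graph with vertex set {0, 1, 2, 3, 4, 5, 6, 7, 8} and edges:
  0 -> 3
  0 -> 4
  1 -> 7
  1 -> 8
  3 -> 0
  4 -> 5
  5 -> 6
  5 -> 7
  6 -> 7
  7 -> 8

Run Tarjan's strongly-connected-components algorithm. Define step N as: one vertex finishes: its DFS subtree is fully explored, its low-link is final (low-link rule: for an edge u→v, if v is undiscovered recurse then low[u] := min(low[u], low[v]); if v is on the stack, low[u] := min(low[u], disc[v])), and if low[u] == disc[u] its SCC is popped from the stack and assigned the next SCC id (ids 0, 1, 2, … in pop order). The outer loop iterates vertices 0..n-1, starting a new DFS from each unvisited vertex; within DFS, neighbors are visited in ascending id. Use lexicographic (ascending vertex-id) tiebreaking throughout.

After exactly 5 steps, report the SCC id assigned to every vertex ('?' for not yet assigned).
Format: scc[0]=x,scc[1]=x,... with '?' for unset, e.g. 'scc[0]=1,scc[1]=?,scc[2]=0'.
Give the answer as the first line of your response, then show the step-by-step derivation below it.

scc[0]=?,scc[1]=?,scc[2]=?,scc[3]=?,scc[4]=?,scc[5]=3,scc[6]=2,scc[7]=1,scc[8]=0

step 1: low=(low[0]=0,low[1]=?,low[2]=?,low[3]=0,low[4]=?,low[5]=?,low[6]=?,low[7]=?,low[8]=?); scc=(scc[0]=?,scc[1]=?,scc[2]=?,scc[3]=?,scc[4]=?,scc[5]=?,scc[6]=?,scc[7]=?,scc[8]=?)
step 2: low=(low[0]=0,low[1]=?,low[2]=?,low[3]=0,low[4]=2,low[5]=3,low[6]=4,low[7]=5,low[8]=6); scc=(scc[0]=?,scc[1]=?,scc[2]=?,scc[3]=?,scc[4]=?,scc[5]=?,scc[6]=?,scc[7]=?,scc[8]=0)
step 3: low=(low[0]=0,low[1]=?,low[2]=?,low[3]=0,low[4]=2,low[5]=3,low[6]=4,low[7]=5,low[8]=6); scc=(scc[0]=?,scc[1]=?,scc[2]=?,scc[3]=?,scc[4]=?,scc[5]=?,scc[6]=?,scc[7]=1,scc[8]=0)
step 4: low=(low[0]=0,low[1]=?,low[2]=?,low[3]=0,low[4]=2,low[5]=3,low[6]=4,low[7]=5,low[8]=6); scc=(scc[0]=?,scc[1]=?,scc[2]=?,scc[3]=?,scc[4]=?,scc[5]=?,scc[6]=2,scc[7]=1,scc[8]=0)
step 5: low=(low[0]=0,low[1]=?,low[2]=?,low[3]=0,low[4]=2,low[5]=3,low[6]=4,low[7]=5,low[8]=6); scc=(scc[0]=?,scc[1]=?,scc[2]=?,scc[3]=?,scc[4]=?,scc[5]=3,scc[6]=2,scc[7]=1,scc[8]=0)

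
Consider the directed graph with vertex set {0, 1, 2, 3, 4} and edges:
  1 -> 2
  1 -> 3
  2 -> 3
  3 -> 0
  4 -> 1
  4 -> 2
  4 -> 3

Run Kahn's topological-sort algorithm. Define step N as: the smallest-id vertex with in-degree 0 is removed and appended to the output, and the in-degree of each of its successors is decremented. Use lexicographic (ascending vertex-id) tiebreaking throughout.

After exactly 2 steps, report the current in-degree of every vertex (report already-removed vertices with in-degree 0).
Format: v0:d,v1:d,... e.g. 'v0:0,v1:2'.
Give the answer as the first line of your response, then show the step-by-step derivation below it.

v0:1,v1:0,v2:0,v3:1,v4:0

step 1: output 4; order=[4]; indeg=(1,0,1,2,0)
step 2: output 1; order=[4,1]; indeg=(1,0,0,1,0)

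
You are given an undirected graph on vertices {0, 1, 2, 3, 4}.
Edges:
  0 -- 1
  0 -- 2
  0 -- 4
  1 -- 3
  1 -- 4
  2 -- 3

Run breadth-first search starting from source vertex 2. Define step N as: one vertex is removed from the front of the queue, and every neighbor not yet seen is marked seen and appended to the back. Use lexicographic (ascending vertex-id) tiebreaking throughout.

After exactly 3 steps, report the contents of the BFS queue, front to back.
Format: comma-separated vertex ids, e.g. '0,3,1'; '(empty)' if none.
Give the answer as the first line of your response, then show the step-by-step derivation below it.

1,4

step 1: dequeue 2; queue=[0,3]; order=2
step 2: dequeue 0; queue=[3,1,4]; order=2,0
step 3: dequeue 3; queue=[1,4]; order=2,0,3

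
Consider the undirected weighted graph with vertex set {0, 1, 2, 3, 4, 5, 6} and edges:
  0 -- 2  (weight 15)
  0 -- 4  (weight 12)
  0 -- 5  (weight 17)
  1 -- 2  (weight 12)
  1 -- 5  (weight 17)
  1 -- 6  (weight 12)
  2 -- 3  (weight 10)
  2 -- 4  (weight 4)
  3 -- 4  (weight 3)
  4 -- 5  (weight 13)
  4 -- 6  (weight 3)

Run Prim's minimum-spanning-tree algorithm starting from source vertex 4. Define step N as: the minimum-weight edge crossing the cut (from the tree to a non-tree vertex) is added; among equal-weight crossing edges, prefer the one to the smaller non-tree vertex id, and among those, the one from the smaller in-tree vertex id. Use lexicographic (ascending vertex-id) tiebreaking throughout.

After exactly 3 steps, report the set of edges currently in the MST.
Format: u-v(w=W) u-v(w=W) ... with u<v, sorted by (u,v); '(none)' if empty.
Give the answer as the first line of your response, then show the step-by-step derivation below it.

2-4(w=4) 3-4(w=3) 4-6(w=3)

step 1: add edge 3-4 (w=3); MST = {3-4(w=3)}
step 2: add edge 4-6 (w=3); MST = {3-4(w=3) 4-6(w=3)}
step 3: add edge 2-4 (w=4); MST = {2-4(w=4) 3-4(w=3) 4-6(w=3)}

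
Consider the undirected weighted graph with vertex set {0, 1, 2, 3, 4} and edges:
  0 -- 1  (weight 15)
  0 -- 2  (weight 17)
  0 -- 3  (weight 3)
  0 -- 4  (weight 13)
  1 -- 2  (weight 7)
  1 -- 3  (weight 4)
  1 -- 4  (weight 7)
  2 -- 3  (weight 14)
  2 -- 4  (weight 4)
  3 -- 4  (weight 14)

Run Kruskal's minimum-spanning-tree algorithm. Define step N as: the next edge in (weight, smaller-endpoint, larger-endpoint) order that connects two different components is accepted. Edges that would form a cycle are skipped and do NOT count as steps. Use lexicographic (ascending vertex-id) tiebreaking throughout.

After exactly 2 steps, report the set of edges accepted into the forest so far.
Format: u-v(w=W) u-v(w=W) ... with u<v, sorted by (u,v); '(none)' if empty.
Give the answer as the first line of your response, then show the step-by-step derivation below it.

0-3(w=3) 1-3(w=4)

step 1: add edge 0-3 (w=3); MST = {0-3(w=3)}
step 2: add edge 1-3 (w=4); MST = {0-3(w=3) 1-3(w=4)}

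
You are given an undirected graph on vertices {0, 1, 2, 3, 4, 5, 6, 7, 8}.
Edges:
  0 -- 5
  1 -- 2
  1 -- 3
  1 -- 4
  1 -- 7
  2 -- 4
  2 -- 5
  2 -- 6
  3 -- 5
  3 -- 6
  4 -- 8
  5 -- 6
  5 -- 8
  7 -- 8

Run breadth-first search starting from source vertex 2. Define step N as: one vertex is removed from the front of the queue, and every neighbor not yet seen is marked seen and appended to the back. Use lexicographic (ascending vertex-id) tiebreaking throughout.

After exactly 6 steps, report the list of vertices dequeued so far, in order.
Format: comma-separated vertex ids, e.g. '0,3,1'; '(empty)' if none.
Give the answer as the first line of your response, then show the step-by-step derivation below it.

2,1,4,5,6,3

step 1: dequeue 2; queue=[1,4,5,6]; order=2
step 2: dequeue 1; queue=[4,5,6,3,7]; order=2,1
step 3: dequeue 4; queue=[5,6,3,7,8]; order=2,1,4
step 4: dequeue 5; queue=[6,3,7,8,0]; order=2,1,4,5
step 5: dequeue 6; queue=[3,7,8,0]; order=2,1,4,5,6
step 6: dequeue 3; queue=[7,8,0]; order=2,1,4,5,6,3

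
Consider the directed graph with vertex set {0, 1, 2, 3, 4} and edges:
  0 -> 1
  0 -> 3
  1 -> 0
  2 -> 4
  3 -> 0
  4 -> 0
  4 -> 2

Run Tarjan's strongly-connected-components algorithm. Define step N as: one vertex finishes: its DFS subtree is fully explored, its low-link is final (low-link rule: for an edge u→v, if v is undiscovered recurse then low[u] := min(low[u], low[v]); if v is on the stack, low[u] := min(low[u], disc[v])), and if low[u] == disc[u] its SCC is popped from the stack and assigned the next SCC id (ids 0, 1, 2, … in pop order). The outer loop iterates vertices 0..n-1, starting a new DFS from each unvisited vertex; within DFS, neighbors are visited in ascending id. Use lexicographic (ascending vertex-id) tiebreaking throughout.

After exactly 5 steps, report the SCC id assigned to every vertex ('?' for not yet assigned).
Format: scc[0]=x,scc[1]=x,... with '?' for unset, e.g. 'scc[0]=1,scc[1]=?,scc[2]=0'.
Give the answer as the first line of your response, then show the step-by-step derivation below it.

scc[0]=0,scc[1]=0,scc[2]=1,scc[3]=0,scc[4]=1

step 1: low=(low[0]=0,low[1]=0,low[2]=?,low[3]=?,low[4]=?); scc=(scc[0]=?,scc[1]=?,scc[2]=?,scc[3]=?,scc[4]=?)
step 2: low=(low[0]=0,low[1]=0,low[2]=?,low[3]=0,low[4]=?); scc=(scc[0]=?,scc[1]=?,scc[2]=?,scc[3]=?,scc[4]=?)
step 3: low=(low[0]=0,low[1]=0,low[2]=?,low[3]=0,low[4]=?); scc=(scc[0]=0,scc[1]=0,scc[2]=?,scc[3]=0,scc[4]=?)
step 4: low=(low[0]=0,low[1]=0,low[2]=3,low[3]=0,low[4]=3); scc=(scc[0]=0,scc[1]=0,scc[2]=?,scc[3]=0,scc[4]=?)
step 5: low=(low[0]=0,low[1]=0,low[2]=3,low[3]=0,low[4]=3); scc=(scc[0]=0,scc[1]=0,scc[2]=1,scc[3]=0,scc[4]=1)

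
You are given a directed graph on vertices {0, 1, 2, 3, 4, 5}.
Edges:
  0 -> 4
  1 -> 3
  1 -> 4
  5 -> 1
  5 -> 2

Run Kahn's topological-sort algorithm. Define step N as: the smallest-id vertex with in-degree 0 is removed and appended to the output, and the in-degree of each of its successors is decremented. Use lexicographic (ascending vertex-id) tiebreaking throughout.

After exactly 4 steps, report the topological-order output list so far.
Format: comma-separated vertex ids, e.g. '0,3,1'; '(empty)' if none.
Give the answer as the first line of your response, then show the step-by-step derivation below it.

0,5,1,2

step 1: output 0; order=[0]; indeg=(0,1,1,1,1,0)
step 2: output 5; order=[0,5]; indeg=(0,0,0,1,1,0)
step 3: output 1; order=[0,5,1]; indeg=(0,0,0,0,0,0)
step 4: output 2; order=[0,5,1,2]; indeg=(0,0,0,0,0,0)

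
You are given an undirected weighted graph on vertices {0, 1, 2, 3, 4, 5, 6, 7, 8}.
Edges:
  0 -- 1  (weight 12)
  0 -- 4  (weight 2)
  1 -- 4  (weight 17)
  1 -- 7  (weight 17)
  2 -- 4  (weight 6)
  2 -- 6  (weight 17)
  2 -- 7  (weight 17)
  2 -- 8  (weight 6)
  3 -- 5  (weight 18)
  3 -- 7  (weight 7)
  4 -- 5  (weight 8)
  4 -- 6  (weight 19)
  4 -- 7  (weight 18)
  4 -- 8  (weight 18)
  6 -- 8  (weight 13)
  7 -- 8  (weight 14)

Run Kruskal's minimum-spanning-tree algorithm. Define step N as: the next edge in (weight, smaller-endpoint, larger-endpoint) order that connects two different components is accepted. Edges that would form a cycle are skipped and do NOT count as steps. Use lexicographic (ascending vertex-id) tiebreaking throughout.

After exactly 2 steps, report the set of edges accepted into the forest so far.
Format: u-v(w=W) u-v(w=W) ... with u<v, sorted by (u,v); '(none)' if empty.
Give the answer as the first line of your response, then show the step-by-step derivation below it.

0-4(w=2) 2-4(w=6)

step 1: add edge 0-4 (w=2); MST = {0-4(w=2)}
step 2: add edge 2-4 (w=6); MST = {0-4(w=2) 2-4(w=6)}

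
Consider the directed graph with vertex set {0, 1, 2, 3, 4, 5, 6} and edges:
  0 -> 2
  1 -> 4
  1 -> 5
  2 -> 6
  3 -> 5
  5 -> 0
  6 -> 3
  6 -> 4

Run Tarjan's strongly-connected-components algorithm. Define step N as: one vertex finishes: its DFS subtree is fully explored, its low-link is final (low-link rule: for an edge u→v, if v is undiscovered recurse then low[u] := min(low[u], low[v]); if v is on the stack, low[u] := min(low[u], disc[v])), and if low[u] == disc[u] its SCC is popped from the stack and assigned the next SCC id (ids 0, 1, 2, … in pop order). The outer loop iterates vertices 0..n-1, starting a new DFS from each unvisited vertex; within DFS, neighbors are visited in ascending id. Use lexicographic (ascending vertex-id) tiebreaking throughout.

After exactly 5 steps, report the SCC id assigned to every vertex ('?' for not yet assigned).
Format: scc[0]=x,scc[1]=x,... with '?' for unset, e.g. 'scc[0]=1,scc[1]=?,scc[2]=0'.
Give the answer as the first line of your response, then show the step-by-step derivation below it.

scc[0]=?,scc[1]=?,scc[2]=?,scc[3]=?,scc[4]=0,scc[5]=?,scc[6]=?

step 1: low=(low[0]=0,low[1]=?,low[2]=1,low[3]=3,low[4]=?,low[5]=0,low[6]=2); scc=(scc[0]=?,scc[1]=?,scc[2]=?,scc[3]=?,scc[4]=?,scc[5]=?,scc[6]=?)
step 2: low=(low[0]=0,low[1]=?,low[2]=1,low[3]=0,low[4]=?,low[5]=0,low[6]=2); scc=(scc[0]=?,scc[1]=?,scc[2]=?,scc[3]=?,scc[4]=?,scc[5]=?,scc[6]=?)
step 3: low=(low[0]=0,low[1]=?,low[2]=1,low[3]=0,low[4]=5,low[5]=0,low[6]=0); scc=(scc[0]=?,scc[1]=?,scc[2]=?,scc[3]=?,scc[4]=0,scc[5]=?,scc[6]=?)
step 4: low=(low[0]=0,low[1]=?,low[2]=1,low[3]=0,low[4]=5,low[5]=0,low[6]=0); scc=(scc[0]=?,scc[1]=?,scc[2]=?,scc[3]=?,scc[4]=0,scc[5]=?,scc[6]=?)
step 5: low=(low[0]=0,low[1]=?,low[2]=0,low[3]=0,low[4]=5,low[5]=0,low[6]=0); scc=(scc[0]=?,scc[1]=?,scc[2]=?,scc[3]=?,scc[4]=0,scc[5]=?,scc[6]=?)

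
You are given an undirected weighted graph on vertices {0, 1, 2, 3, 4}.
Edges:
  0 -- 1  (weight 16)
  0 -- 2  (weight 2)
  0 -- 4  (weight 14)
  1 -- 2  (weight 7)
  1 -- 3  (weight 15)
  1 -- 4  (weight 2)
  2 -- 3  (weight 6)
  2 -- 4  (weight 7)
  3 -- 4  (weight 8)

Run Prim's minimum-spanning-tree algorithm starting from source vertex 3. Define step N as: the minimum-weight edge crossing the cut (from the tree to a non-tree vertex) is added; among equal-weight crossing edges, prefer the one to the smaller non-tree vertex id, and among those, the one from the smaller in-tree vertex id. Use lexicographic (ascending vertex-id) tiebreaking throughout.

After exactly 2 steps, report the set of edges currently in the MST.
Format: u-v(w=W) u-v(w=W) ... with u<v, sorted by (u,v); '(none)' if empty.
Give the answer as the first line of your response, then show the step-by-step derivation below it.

0-2(w=2) 2-3(w=6)

step 1: add edge 2-3 (w=6); MST = {2-3(w=6)}
step 2: add edge 0-2 (w=2); MST = {0-2(w=2) 2-3(w=6)}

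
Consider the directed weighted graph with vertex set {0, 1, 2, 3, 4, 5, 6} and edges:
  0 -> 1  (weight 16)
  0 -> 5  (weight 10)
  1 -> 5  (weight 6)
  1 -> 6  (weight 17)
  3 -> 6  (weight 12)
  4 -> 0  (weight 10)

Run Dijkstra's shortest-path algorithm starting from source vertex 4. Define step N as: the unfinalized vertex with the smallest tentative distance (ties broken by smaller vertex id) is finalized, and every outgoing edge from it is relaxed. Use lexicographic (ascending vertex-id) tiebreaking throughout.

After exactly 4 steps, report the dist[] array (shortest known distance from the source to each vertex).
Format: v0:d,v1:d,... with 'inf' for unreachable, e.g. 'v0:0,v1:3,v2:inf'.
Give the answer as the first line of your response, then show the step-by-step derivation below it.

v0:10,v1:26,v2:inf,v3:inf,v4:0,v5:20,v6:43

step 1: dist = v0:10,v1:inf,v2:inf,v3:inf,v4:0,v5:inf,v6:inf
step 2: dist = v0:10,v1:26,v2:inf,v3:inf,v4:0,v5:20,v6:inf
step 3: dist = v0:10,v1:26,v2:inf,v3:inf,v4:0,v5:20,v6:inf
step 4: dist = v0:10,v1:26,v2:inf,v3:inf,v4:0,v5:20,v6:43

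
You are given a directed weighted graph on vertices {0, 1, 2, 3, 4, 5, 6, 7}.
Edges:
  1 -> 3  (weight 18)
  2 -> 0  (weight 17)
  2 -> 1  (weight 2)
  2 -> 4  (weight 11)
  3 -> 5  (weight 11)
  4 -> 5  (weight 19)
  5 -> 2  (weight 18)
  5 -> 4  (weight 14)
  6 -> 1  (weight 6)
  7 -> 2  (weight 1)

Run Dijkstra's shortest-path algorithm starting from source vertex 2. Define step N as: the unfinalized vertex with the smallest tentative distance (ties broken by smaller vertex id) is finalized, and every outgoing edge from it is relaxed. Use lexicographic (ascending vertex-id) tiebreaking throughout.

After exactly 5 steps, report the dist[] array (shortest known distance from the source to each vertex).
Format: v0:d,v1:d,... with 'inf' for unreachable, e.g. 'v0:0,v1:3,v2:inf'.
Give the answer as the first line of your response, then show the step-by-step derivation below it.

v0:17,v1:2,v2:0,v3:20,v4:11,v5:30,v6:inf,v7:inf

step 1: dist = v0:17,v1:2,v2:0,v3:inf,v4:11,v5:inf,v6:inf,v7:inf
step 2: dist = v0:17,v1:2,v2:0,v3:20,v4:11,v5:inf,v6:inf,v7:inf
step 3: dist = v0:17,v1:2,v2:0,v3:20,v4:11,v5:30,v6:inf,v7:inf
step 4: dist = v0:17,v1:2,v2:0,v3:20,v4:11,v5:30,v6:inf,v7:inf
step 5: dist = v0:17,v1:2,v2:0,v3:20,v4:11,v5:30,v6:inf,v7:inf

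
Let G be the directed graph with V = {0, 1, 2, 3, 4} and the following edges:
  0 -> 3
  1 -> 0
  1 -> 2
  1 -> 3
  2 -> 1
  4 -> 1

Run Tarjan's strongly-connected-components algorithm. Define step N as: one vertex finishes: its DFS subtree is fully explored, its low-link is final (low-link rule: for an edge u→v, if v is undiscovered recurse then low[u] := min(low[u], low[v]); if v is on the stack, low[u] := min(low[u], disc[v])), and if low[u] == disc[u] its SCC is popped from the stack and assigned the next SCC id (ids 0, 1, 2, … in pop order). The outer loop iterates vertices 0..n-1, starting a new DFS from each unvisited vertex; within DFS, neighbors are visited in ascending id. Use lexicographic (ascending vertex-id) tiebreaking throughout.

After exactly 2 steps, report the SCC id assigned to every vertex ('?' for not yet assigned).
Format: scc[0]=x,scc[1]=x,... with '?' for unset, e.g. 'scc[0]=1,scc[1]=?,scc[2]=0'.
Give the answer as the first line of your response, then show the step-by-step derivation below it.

scc[0]=1,scc[1]=?,scc[2]=?,scc[3]=0,scc[4]=?

step 1: low=(low[0]=0,low[1]=?,low[2]=?,low[3]=1,low[4]=?); scc=(scc[0]=?,scc[1]=?,scc[2]=?,scc[3]=0,scc[4]=?)
step 2: low=(low[0]=0,low[1]=?,low[2]=?,low[3]=1,low[4]=?); scc=(scc[0]=1,scc[1]=?,scc[2]=?,scc[3]=0,scc[4]=?)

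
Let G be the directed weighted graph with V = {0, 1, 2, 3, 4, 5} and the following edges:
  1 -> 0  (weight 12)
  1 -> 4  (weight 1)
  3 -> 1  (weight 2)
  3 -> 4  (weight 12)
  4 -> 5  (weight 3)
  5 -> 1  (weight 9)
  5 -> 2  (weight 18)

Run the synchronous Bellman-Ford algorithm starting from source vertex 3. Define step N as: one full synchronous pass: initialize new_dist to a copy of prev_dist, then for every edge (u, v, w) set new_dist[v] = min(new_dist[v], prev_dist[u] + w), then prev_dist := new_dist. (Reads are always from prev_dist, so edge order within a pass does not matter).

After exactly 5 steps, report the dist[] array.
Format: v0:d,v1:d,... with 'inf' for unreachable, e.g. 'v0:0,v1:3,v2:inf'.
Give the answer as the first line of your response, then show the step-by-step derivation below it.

v0:14,v1:2,v2:24,v3:0,v4:3,v5:6

step 1: dist = v0:inf,v1:2,v2:inf,v3:0,v4:12,v5:inf
step 2: dist = v0:14,v1:2,v2:inf,v3:0,v4:3,v5:15
step 3: dist = v0:14,v1:2,v2:33,v3:0,v4:3,v5:6
step 4: dist = v0:14,v1:2,v2:24,v3:0,v4:3,v5:6
step 5: dist = v0:14,v1:2,v2:24,v3:0,v4:3,v5:6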